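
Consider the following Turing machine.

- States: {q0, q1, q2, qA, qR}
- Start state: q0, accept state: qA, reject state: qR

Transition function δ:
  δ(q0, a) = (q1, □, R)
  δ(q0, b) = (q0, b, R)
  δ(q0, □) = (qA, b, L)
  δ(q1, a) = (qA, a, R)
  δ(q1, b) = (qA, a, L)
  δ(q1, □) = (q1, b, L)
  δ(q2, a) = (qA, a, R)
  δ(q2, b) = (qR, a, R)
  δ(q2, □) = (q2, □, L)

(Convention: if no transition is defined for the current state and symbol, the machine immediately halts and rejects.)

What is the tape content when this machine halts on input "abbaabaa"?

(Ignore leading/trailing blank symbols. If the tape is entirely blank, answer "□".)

Execution trace:
Initial: [q0]abbaabaa
Step 1: δ(q0, a) = (q1, □, R) → □[q1]bbaabaa
Step 2: δ(q1, b) = (qA, a, L) → [qA]□abaabaa

The machine reaches the accept state qA and halts.

Final tape (ignoring leading/trailing blanks): abaabaa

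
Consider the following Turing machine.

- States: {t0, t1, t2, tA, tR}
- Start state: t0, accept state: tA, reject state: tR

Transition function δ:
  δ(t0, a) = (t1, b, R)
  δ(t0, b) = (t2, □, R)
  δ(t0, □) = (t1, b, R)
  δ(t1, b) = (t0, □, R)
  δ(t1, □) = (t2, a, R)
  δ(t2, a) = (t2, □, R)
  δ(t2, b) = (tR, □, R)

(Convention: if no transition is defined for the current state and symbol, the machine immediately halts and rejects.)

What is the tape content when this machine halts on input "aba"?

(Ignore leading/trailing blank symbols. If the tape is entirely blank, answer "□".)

Execution trace:
Initial: [t0]aba
Step 1: δ(t0, a) = (t1, b, R) → b[t1]ba
Step 2: δ(t1, b) = (t0, □, R) → b□[t0]a
Step 3: δ(t0, a) = (t1, b, R) → b□b[t1]□
Step 4: δ(t1, □) = (t2, a, R) → b□ba[t2]□

No transition is defined for δ(t2, □). By convention the machine halts and rejects.

Final tape (ignoring leading/trailing blanks): b□ba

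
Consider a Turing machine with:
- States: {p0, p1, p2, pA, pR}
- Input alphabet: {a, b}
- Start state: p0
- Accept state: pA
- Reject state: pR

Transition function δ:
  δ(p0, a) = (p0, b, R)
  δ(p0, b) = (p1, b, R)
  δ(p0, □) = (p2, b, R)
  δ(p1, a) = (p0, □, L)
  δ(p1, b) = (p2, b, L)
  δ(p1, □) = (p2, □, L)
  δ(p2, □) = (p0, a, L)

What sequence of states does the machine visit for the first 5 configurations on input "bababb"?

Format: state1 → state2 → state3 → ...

Execution trace:
Initial: [p0]bababb
Step 1: δ(p0, b) = (p1, b, R) → b[p1]ababb
Step 2: δ(p1, a) = (p0, □, L) → [p0]b□babb
Step 3: δ(p0, b) = (p1, b, R) → b[p1]□babb
Step 4: δ(p1, □) = (p2, □, L) → [p2]b□babb

No transition is defined for δ(p2, b). By convention the machine halts and rejects.

State sequence: p0 → p1 → p0 → p1 → p2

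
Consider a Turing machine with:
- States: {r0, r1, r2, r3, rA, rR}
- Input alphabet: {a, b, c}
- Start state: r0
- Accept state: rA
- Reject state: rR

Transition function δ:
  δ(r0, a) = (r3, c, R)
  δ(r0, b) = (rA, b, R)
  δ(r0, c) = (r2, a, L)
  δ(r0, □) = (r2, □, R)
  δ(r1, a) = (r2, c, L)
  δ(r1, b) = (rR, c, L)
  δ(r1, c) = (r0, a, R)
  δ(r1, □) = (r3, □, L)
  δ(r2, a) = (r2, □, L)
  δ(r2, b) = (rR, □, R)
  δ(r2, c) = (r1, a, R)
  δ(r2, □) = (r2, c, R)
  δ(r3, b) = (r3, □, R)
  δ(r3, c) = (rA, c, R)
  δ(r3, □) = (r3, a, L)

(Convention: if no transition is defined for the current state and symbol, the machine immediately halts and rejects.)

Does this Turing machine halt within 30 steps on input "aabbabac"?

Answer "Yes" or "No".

Execution trace:
Initial: [r0]aabbabac
Step 1: δ(r0, a) = (r3, c, R) → c[r3]abbabac

No transition is defined for δ(r3, a). By convention the machine halts and rejects.
The machine halted after 1 step (within the 30-step bound).

Answer: Yes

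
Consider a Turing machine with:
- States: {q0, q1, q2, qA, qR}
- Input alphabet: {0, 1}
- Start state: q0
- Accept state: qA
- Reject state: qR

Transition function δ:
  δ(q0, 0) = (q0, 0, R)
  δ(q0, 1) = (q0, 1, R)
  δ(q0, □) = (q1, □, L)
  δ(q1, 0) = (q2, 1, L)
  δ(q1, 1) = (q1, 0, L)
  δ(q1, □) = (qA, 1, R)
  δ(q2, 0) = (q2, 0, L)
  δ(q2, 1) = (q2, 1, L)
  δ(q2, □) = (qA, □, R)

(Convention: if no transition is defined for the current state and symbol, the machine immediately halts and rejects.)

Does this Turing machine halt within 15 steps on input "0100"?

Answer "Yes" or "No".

Execution trace:
Initial: [q0]0100
Step 1: δ(q0, 0) = (q0, 0, R) → 0[q0]100
Step 2: δ(q0, 1) = (q0, 1, R) → 01[q0]00
Step 3: δ(q0, 0) = (q0, 0, R) → 010[q0]0
Step 4: δ(q0, 0) = (q0, 0, R) → 0100[q0]□
Step 5: δ(q0, □) = (q1, □, L) → 010[q1]0□
Step 6: δ(q1, 0) = (q2, 1, L) → 01[q2]01□
Step 7: δ(q2, 0) = (q2, 0, L) → 0[q2]101□
Step 8: δ(q2, 1) = (q2, 1, L) → [q2]0101□
Step 9: δ(q2, 0) = (q2, 0, L) → [q2]□0101□
Step 10: δ(q2, □) = (qA, □, R) → □[qA]0101□

The machine reaches the accept state qA and halts.
The machine halted after 10 steps (within the 15-step bound).

Answer: Yes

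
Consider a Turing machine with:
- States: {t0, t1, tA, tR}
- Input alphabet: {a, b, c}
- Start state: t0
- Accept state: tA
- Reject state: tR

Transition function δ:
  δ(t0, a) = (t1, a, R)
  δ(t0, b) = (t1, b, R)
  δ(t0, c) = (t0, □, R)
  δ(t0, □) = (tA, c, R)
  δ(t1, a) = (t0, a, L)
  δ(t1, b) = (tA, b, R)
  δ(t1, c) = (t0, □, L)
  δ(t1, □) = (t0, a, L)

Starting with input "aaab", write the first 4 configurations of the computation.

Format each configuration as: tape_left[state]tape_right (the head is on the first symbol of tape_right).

Transitions applied:
Step 1: δ(t0, a) = (t1, a, R)
Step 2: δ(t1, a) = (t0, a, L)
Step 3: δ(t0, a) = (t1, a, R)

The first 4 configurations are:
[t0]aaab ⊢ a[t1]aab ⊢ [t0]aaab ⊢ a[t1]aab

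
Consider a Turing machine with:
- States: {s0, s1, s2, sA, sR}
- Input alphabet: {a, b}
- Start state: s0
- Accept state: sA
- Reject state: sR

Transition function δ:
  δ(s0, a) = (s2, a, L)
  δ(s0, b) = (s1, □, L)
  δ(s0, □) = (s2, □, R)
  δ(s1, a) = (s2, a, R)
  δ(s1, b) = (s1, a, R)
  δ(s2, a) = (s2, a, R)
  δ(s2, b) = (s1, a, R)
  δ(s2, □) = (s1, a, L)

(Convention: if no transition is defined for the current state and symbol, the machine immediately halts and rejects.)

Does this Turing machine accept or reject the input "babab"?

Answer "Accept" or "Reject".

Execution trace:
Initial: [s0]babab
Step 1: δ(s0, b) = (s1, □, L) → [s1]□□abab

No transition is defined for δ(s1, □). By convention the machine halts and rejects.

Answer: Reject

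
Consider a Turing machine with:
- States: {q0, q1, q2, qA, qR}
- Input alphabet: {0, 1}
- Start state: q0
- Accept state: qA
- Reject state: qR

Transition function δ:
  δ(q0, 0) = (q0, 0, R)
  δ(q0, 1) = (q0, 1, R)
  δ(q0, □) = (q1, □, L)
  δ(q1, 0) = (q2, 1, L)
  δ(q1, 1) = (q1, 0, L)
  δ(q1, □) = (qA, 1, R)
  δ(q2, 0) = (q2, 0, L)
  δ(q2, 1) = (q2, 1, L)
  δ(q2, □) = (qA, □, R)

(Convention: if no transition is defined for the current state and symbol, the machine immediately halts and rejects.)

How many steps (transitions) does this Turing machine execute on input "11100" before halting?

Execution trace:
Initial: [q0]11100
Step 1: δ(q0, 1) = (q0, 1, R) → 1[q0]1100
Step 2: δ(q0, 1) = (q0, 1, R) → 11[q0]100
Step 3: δ(q0, 1) = (q0, 1, R) → 111[q0]00
Step 4: δ(q0, 0) = (q0, 0, R) → 1110[q0]0
Step 5: δ(q0, 0) = (q0, 0, R) → 11100[q0]□
Step 6: δ(q0, □) = (q1, □, L) → 1110[q1]0□
Step 7: δ(q1, 0) = (q2, 1, L) → 111[q2]01□
Step 8: δ(q2, 0) = (q2, 0, L) → 11[q2]101□
Step 9: δ(q2, 1) = (q2, 1, L) → 1[q2]1101□
Step 10: δ(q2, 1) = (q2, 1, L) → [q2]11101□
Step 11: δ(q2, 1) = (q2, 1, L) → [q2]□11101□
Step 12: δ(q2, □) = (qA, □, R) → □[qA]11101□

The machine reaches the accept state qA and halts.

The machine executed 12 steps before halting.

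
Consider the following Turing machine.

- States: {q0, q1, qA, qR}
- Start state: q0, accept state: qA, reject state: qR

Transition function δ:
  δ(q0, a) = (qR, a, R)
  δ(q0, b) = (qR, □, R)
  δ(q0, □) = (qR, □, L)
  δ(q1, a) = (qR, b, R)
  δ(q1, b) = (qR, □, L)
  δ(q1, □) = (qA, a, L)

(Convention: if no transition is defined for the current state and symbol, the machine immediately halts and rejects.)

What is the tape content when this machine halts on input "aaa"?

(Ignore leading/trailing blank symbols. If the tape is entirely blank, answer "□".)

Execution trace:
Initial: [q0]aaa
Step 1: δ(q0, a) = (qR, a, R) → a[qR]aa

The machine reaches the reject state qR and halts.

Final tape (ignoring leading/trailing blanks): aaa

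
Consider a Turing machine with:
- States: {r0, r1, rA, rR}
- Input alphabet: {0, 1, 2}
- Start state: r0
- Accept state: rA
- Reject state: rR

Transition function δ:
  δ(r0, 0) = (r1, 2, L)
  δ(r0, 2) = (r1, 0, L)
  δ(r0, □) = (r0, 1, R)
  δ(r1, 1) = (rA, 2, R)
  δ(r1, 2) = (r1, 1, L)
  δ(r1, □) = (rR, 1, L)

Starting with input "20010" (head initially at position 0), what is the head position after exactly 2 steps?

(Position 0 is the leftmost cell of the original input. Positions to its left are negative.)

Execution trace (head position shown):
Step 0: [r0]20010  (head at position 0)
Step 1: move left → [r1]□00010  (head at position -1)
Step 2: move left → [rR]□100010  (head at position -2)

After 2 steps, the head is at position -2.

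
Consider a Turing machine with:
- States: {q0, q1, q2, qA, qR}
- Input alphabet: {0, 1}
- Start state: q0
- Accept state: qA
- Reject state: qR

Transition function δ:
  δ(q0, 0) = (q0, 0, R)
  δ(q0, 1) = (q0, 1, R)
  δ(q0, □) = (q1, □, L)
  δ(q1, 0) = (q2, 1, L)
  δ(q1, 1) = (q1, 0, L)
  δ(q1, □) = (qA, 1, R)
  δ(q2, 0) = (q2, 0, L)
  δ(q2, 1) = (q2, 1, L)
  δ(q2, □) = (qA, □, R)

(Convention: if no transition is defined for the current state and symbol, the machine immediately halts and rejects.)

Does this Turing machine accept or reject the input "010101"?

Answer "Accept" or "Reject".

Execution trace:
Initial: [q0]010101
Step 1: δ(q0, 0) = (q0, 0, R) → 0[q0]10101
Step 2: δ(q0, 1) = (q0, 1, R) → 01[q0]0101
Step 3: δ(q0, 0) = (q0, 0, R) → 010[q0]101
Step 4: δ(q0, 1) = (q0, 1, R) → 0101[q0]01
Step 5: δ(q0, 0) = (q0, 0, R) → 01010[q0]1
Step 6: δ(q0, 1) = (q0, 1, R) → 010101[q0]□
Step 7: δ(q0, □) = (q1, □, L) → 01010[q1]1□
Step 8: δ(q1, 1) = (q1, 0, L) → 0101[q1]00□
Step 9: δ(q1, 0) = (q2, 1, L) → 010[q2]110□
Step 10: δ(q2, 1) = (q2, 1, L) → 01[q2]0110□
Step 11: δ(q2, 0) = (q2, 0, L) → 0[q2]10110□
Step 12: δ(q2, 1) = (q2, 1, L) → [q2]010110□
Step 13: δ(q2, 0) = (q2, 0, L) → [q2]□010110□
Step 14: δ(q2, □) = (qA, □, R) → □[qA]010110□

The machine reaches the accept state qA and halts.

Answer: Accept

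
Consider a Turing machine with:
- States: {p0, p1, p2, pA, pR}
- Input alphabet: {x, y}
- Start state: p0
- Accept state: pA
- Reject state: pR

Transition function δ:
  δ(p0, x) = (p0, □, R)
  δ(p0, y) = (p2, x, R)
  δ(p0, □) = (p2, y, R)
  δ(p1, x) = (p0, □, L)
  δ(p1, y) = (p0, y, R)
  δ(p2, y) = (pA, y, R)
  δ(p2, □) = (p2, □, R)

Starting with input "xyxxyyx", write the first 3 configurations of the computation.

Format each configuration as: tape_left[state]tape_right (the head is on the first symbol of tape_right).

Transitions applied:
Step 1: δ(p0, x) = (p0, □, R)
Step 2: δ(p0, y) = (p2, x, R)

The first 3 configurations are:
[p0]xyxxyyx ⊢ □[p0]yxxyyx ⊢ □x[p2]xxyyx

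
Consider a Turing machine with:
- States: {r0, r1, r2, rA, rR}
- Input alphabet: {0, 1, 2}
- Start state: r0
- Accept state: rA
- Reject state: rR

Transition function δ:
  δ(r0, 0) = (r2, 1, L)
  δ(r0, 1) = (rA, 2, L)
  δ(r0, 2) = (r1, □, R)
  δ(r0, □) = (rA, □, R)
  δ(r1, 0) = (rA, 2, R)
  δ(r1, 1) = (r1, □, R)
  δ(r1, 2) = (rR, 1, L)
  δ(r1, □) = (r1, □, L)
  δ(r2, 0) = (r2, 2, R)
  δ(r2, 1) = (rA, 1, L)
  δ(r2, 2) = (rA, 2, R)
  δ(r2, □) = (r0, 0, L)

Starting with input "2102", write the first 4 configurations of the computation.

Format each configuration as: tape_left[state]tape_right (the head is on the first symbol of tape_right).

Transitions applied:
Step 1: δ(r0, 2) = (r1, □, R)
Step 2: δ(r1, 1) = (r1, □, R)
Step 3: δ(r1, 0) = (rA, 2, R)

The first 4 configurations are:
[r0]2102 ⊢ □[r1]102 ⊢ □□[r1]02 ⊢ □□2[rA]2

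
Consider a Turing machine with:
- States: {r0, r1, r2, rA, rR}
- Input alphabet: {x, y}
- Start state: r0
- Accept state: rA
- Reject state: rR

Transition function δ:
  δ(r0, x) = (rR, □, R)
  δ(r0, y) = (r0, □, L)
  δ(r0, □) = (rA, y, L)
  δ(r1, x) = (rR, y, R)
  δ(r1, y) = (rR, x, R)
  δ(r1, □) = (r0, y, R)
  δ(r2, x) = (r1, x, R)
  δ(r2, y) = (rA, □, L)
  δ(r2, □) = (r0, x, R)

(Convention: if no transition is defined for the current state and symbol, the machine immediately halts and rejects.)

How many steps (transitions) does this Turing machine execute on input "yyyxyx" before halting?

Execution trace:
Initial: [r0]yyyxyx
Step 1: δ(r0, y) = (r0, □, L) → [r0]□□yyxyx
Step 2: δ(r0, □) = (rA, y, L) → [rA]□y□yyxyx

The machine reaches the accept state rA and halts.

The machine executed 2 steps before halting.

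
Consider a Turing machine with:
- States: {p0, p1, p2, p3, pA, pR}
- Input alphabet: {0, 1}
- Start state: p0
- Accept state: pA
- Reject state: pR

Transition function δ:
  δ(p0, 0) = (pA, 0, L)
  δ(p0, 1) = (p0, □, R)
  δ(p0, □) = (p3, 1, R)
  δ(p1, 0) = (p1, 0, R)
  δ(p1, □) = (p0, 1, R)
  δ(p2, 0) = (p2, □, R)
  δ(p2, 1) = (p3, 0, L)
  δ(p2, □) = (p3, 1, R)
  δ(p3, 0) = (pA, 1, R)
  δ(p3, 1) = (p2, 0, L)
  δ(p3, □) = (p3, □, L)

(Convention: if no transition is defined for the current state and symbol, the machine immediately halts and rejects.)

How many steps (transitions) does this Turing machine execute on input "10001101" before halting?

Execution trace:
Initial: [p0]10001101
Step 1: δ(p0, 1) = (p0, □, R) → □[p0]0001101
Step 2: δ(p0, 0) = (pA, 0, L) → [pA]□0001101

The machine reaches the accept state pA and halts.

The machine executed 2 steps before halting.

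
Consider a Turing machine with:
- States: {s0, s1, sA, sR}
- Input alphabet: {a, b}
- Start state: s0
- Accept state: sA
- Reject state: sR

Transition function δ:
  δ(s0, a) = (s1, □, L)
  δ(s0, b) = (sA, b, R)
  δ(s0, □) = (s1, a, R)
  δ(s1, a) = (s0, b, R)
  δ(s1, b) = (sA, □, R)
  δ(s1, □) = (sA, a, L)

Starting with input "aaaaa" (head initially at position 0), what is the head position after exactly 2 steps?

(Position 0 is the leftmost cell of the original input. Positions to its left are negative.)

Execution trace (head position shown):
Step 0: [s0]aaaaa  (head at position 0)
Step 1: move left → [s1]□□aaaa  (head at position -1)
Step 2: move left → [sA]□a□aaaa  (head at position -2)

After 2 steps, the head is at position -2.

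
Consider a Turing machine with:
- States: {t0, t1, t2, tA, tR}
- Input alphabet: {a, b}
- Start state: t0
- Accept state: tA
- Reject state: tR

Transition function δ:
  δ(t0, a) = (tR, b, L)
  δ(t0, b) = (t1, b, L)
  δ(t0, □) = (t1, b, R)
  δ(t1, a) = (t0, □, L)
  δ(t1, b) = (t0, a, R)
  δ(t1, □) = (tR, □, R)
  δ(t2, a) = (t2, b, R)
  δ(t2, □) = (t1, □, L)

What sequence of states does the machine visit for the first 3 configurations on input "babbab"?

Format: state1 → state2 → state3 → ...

Execution trace:
Initial: [t0]babbab
Step 1: δ(t0, b) = (t1, b, L) → [t1]□babbab
Step 2: δ(t1, □) = (tR, □, R) → □[tR]babbab

The machine reaches the reject state tR and halts.

State sequence: t0 → t1 → tR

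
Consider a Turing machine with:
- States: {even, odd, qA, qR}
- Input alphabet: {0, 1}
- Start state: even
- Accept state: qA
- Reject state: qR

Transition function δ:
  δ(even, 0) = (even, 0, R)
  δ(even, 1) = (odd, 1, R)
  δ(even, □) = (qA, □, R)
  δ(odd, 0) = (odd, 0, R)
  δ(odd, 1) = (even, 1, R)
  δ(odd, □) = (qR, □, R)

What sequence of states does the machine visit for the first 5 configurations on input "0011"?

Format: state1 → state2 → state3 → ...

Execution trace:
Initial: [even]0011
Step 1: δ(even, 0) = (even, 0, R) → 0[even]011
Step 2: δ(even, 0) = (even, 0, R) → 00[even]11
Step 3: δ(even, 1) = (odd, 1, R) → 001[odd]1
Step 4: δ(odd, 1) = (even, 1, R) → 0011[even]□

State sequence: even → even → even → odd → even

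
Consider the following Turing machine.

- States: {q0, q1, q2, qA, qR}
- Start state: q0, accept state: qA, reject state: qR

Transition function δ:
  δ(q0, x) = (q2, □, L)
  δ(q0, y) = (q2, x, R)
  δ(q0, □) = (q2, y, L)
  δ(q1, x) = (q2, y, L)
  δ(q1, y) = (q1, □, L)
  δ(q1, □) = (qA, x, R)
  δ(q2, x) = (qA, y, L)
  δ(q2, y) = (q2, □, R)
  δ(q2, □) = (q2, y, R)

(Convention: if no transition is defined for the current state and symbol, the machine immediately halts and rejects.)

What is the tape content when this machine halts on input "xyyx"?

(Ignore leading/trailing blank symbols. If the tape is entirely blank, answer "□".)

Execution trace:
Initial: [q0]xyyx
Step 1: δ(q0, x) = (q2, □, L) → [q2]□□yyx
Step 2: δ(q2, □) = (q2, y, R) → y[q2]□yyx
Step 3: δ(q2, □) = (q2, y, R) → yy[q2]yyx
Step 4: δ(q2, y) = (q2, □, R) → yy□[q2]yx
Step 5: δ(q2, y) = (q2, □, R) → yy□□[q2]x
Step 6: δ(q2, x) = (qA, y, L) → yy□[qA]□y

The machine reaches the accept state qA and halts.

Final tape (ignoring leading/trailing blanks): yy□□y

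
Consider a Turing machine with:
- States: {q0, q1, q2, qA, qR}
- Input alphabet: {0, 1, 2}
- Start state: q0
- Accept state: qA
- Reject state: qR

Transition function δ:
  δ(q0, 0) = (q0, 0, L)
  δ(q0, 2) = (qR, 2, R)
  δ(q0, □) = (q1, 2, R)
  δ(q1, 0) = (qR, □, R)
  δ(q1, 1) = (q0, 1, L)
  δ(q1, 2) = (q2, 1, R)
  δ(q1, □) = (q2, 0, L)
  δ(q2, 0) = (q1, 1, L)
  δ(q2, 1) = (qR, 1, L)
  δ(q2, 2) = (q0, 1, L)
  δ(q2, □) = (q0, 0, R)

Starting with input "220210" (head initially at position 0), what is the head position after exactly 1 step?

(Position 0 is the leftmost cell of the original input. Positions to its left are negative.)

Execution trace (head position shown):
Step 0: [q0]220210  (head at position 0)
Step 1: move right → 2[qR]20210  (head at position 1)

After 1 step, the head is at position 1.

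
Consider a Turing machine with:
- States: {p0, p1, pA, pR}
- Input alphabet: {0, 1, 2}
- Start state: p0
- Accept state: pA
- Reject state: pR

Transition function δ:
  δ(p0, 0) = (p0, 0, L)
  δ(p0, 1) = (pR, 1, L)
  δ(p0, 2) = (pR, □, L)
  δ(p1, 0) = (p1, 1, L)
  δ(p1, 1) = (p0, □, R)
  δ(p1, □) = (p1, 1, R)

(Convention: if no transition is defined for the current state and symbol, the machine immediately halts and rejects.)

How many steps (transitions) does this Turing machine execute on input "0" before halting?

Execution trace:
Initial: [p0]0
Step 1: δ(p0, 0) = (p0, 0, L) → [p0]□0

No transition is defined for δ(p0, □). By convention the machine halts and rejects.

The machine executed 1 step before halting.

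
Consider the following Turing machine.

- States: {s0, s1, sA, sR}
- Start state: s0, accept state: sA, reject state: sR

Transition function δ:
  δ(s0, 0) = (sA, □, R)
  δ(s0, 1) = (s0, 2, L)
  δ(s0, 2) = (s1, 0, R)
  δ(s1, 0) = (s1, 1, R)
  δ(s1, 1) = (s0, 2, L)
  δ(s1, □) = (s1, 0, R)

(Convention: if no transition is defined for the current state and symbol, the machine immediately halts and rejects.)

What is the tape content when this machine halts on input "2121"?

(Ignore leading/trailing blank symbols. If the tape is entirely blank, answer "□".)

Execution trace:
Initial: [s0]2121
Step 1: δ(s0, 2) = (s1, 0, R) → 0[s1]121
Step 2: δ(s1, 1) = (s0, 2, L) → [s0]0221
Step 3: δ(s0, 0) = (sA, □, R) → □[sA]221

The machine reaches the accept state sA and halts.

Final tape (ignoring leading/trailing blanks): 221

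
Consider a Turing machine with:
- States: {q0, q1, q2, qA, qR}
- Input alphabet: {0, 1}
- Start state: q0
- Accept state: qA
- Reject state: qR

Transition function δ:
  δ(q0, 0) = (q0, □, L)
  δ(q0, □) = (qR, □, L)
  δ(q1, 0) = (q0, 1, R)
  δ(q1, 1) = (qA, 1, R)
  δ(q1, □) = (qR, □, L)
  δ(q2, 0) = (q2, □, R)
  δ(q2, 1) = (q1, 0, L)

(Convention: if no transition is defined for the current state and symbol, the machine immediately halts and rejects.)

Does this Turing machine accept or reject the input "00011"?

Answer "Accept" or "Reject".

Execution trace:
Initial: [q0]00011
Step 1: δ(q0, 0) = (q0, □, L) → [q0]□□0011
Step 2: δ(q0, □) = (qR, □, L) → [qR]□□□0011

The machine reaches the reject state qR and halts.

Answer: Reject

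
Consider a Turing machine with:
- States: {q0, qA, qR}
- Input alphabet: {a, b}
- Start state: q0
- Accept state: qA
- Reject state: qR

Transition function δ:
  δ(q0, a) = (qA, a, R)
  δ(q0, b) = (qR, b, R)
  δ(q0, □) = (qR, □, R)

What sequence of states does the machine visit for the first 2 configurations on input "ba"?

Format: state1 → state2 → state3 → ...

Execution trace:
Initial: [q0]ba
Step 1: δ(q0, b) = (qR, b, R) → b[qR]a

The machine reaches the reject state qR and halts.

State sequence: q0 → qR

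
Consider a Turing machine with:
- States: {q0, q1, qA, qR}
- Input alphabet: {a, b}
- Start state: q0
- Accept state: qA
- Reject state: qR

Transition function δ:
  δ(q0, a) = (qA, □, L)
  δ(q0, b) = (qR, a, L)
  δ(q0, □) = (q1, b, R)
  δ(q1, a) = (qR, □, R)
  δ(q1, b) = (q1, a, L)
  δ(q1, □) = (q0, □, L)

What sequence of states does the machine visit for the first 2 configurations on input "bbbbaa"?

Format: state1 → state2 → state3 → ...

Execution trace:
Initial: [q0]bbbbaa
Step 1: δ(q0, b) = (qR, a, L) → [qR]□abbbaa

The machine reaches the reject state qR and halts.

State sequence: q0 → qR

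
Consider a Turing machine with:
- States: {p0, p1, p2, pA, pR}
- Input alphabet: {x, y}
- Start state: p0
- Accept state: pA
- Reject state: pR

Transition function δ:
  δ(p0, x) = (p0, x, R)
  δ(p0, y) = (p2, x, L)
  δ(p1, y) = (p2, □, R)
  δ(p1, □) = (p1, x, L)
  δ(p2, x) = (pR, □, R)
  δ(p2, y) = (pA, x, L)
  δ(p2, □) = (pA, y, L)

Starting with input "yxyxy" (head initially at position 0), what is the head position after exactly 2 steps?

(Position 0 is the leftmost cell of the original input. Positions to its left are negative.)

Execution trace (head position shown):
Step 0: [p0]yxyxy  (head at position 0)
Step 1: move left → [p2]□xxyxy  (head at position -1)
Step 2: move left → [pA]□yxxyxy  (head at position -2)

After 2 steps, the head is at position -2.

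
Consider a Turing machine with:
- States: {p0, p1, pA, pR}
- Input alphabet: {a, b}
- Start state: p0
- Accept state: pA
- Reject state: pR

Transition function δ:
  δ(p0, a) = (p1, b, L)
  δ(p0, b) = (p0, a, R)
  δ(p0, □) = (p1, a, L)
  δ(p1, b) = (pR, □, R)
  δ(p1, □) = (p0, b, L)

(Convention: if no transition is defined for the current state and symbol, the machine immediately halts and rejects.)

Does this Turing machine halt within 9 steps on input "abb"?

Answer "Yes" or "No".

Execution trace:
Initial: [p0]abb
Step 1: δ(p0, a) = (p1, b, L) → [p1]□bbb
Step 2: δ(p1, □) = (p0, b, L) → [p0]□bbbb
Step 3: δ(p0, □) = (p1, a, L) → [p1]□abbbb
Step 4: δ(p1, □) = (p0, b, L) → [p0]□babbbb
Step 5: δ(p0, □) = (p1, a, L) → [p1]□ababbbb
Step 6: δ(p1, □) = (p0, b, L) → [p0]□bababbbb
Step 7: δ(p0, □) = (p1, a, L) → [p1]□abababbbb
Step 8: δ(p1, □) = (p0, b, L) → [p0]□babababbbb
Step 9: δ(p0, □) = (p1, a, L) → [p1]□ababababbbb

The machine has not reached a halting state after 9 steps.
The machine did not halt within the 9-step bound.

Answer: No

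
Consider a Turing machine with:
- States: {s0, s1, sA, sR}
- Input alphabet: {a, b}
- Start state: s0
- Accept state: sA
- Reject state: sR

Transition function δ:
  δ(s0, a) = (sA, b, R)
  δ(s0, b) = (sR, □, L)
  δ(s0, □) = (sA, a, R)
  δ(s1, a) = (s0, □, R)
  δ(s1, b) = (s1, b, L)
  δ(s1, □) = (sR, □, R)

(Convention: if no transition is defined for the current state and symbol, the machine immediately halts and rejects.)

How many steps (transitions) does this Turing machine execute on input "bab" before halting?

Execution trace:
Initial: [s0]bab
Step 1: δ(s0, b) = (sR, □, L) → [sR]□□ab

The machine reaches the reject state sR and halts.

The machine executed 1 step before halting.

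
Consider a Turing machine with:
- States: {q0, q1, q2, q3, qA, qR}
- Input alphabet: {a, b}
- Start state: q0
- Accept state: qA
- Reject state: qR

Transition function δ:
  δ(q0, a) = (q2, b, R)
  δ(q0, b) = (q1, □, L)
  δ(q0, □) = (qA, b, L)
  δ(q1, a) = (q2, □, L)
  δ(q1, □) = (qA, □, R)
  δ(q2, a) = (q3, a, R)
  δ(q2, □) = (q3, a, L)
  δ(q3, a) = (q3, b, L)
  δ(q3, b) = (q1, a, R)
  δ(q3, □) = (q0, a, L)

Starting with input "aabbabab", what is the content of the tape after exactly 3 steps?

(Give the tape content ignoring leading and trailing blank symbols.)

Execution trace:
Initial: [q0]aabbabab
Step 1: δ(q0, a) = (q2, b, R) → b[q2]abbabab
Step 2: δ(q2, a) = (q3, a, R) → ba[q3]bbabab
Step 3: δ(q3, b) = (q1, a, R) → baa[q1]babab

No transition is defined for δ(q1, b). By convention the machine halts and rejects.

After 3 steps, the tape (ignoring leading/trailing blanks) is: baababab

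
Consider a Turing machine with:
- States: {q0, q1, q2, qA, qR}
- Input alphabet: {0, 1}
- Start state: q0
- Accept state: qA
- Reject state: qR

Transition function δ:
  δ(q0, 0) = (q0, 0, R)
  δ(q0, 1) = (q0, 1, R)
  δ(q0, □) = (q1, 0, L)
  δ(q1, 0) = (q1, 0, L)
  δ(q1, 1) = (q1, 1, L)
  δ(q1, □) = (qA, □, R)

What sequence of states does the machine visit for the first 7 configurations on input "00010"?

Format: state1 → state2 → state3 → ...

Execution trace:
Initial: [q0]00010
Step 1: δ(q0, 0) = (q0, 0, R) → 0[q0]0010
Step 2: δ(q0, 0) = (q0, 0, R) → 00[q0]010
Step 3: δ(q0, 0) = (q0, 0, R) → 000[q0]10
Step 4: δ(q0, 1) = (q0, 1, R) → 0001[q0]0
Step 5: δ(q0, 0) = (q0, 0, R) → 00010[q0]□
Step 6: δ(q0, □) = (q1, 0, L) → 0001[q1]00

State sequence: q0 → q0 → q0 → q0 → q0 → q0 → q1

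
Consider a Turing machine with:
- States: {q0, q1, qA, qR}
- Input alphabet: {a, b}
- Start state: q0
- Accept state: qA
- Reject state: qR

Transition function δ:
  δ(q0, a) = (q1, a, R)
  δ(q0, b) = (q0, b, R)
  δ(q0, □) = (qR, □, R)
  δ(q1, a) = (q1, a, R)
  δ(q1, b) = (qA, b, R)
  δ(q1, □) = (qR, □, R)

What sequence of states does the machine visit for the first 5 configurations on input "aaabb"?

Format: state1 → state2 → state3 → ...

Execution trace:
Initial: [q0]aaabb
Step 1: δ(q0, a) = (q1, a, R) → a[q1]aabb
Step 2: δ(q1, a) = (q1, a, R) → aa[q1]abb
Step 3: δ(q1, a) = (q1, a, R) → aaa[q1]bb
Step 4: δ(q1, b) = (qA, b, R) → aaab[qA]b

The machine reaches the accept state qA and halts.

State sequence: q0 → q1 → q1 → q1 → qA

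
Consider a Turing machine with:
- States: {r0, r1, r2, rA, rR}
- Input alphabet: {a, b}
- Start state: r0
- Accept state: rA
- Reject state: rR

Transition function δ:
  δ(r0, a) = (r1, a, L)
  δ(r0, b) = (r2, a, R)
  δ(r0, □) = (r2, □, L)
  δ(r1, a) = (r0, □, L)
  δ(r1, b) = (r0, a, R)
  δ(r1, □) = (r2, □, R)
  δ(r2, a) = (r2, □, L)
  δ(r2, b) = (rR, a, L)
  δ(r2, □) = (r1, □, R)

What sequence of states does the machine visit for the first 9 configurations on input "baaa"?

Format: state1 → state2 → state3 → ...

Execution trace:
Initial: [r0]baaa
Step 1: δ(r0, b) = (r2, a, R) → a[r2]aaa
Step 2: δ(r2, a) = (r2, □, L) → [r2]a□aa
Step 3: δ(r2, a) = (r2, □, L) → [r2]□□□aa
Step 4: δ(r2, □) = (r1, □, R) → □[r1]□□aa
Step 5: δ(r1, □) = (r2, □, R) → □□[r2]□aa
Step 6: δ(r2, □) = (r1, □, R) → □□□[r1]aa
Step 7: δ(r1, a) = (r0, □, L) → □□[r0]□□a
Step 8: δ(r0, □) = (r2, □, L) → □[r2]□□□a

State sequence: r0 → r2 → r2 → r2 → r1 → r2 → r1 → r0 → r2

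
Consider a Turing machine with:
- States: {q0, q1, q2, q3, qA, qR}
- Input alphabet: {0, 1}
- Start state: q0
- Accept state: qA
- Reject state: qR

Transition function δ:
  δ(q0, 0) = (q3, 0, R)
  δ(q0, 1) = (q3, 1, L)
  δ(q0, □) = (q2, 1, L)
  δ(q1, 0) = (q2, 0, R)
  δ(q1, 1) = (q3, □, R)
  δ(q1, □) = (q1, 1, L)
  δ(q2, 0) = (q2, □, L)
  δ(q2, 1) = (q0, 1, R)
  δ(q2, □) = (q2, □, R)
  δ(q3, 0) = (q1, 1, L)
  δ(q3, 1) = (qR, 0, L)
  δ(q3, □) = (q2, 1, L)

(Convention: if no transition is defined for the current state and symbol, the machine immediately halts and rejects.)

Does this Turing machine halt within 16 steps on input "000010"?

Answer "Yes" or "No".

Execution trace:
Initial: [q0]000010
Step 1: δ(q0, 0) = (q3, 0, R) → 0[q3]00010
Step 2: δ(q3, 0) = (q1, 1, L) → [q1]010010
Step 3: δ(q1, 0) = (q2, 0, R) → 0[q2]10010
Step 4: δ(q2, 1) = (q0, 1, R) → 01[q0]0010
Step 5: δ(q0, 0) = (q3, 0, R) → 010[q3]010
Step 6: δ(q3, 0) = (q1, 1, L) → 01[q1]0110
Step 7: δ(q1, 0) = (q2, 0, R) → 010[q2]110
Step 8: δ(q2, 1) = (q0, 1, R) → 0101[q0]10
Step 9: δ(q0, 1) = (q3, 1, L) → 010[q3]110
Step 10: δ(q3, 1) = (qR, 0, L) → 01[qR]0010

The machine reaches the reject state qR and halts.
The machine halted after 10 steps (within the 16-step bound).

Answer: Yes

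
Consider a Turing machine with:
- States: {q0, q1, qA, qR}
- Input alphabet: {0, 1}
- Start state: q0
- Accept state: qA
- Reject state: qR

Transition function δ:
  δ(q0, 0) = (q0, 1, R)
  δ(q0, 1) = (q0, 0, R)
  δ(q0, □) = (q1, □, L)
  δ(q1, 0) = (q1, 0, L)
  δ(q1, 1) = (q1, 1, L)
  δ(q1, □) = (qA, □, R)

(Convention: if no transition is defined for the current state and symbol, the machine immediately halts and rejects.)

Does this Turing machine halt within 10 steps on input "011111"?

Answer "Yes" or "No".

Execution trace:
Initial: [q0]011111
Step 1: δ(q0, 0) = (q0, 1, R) → 1[q0]11111
Step 2: δ(q0, 1) = (q0, 0, R) → 10[q0]1111
Step 3: δ(q0, 1) = (q0, 0, R) → 100[q0]111
Step 4: δ(q0, 1) = (q0, 0, R) → 1000[q0]11
Step 5: δ(q0, 1) = (q0, 0, R) → 10000[q0]1
Step 6: δ(q0, 1) = (q0, 0, R) → 100000[q0]□
Step 7: δ(q0, □) = (q1, □, L) → 10000[q1]0□
Step 8: δ(q1, 0) = (q1, 0, L) → 1000[q1]00□
Step 9: δ(q1, 0) = (q1, 0, L) → 100[q1]000□
Step 10: δ(q1, 0) = (q1, 0, L) → 10[q1]0000□

The machine has not reached a halting state after 10 steps.
The machine did not halt within the 10-step bound.

Answer: No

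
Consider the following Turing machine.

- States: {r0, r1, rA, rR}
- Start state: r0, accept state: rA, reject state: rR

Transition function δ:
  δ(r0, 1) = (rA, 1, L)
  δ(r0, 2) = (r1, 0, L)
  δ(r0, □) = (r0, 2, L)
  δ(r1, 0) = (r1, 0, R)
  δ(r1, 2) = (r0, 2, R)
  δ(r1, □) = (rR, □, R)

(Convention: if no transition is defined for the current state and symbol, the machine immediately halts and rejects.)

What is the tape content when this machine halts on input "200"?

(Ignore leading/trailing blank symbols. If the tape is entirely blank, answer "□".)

Execution trace:
Initial: [r0]200
Step 1: δ(r0, 2) = (r1, 0, L) → [r1]□000
Step 2: δ(r1, □) = (rR, □, R) → □[rR]000

The machine reaches the reject state rR and halts.

Final tape (ignoring leading/trailing blanks): 000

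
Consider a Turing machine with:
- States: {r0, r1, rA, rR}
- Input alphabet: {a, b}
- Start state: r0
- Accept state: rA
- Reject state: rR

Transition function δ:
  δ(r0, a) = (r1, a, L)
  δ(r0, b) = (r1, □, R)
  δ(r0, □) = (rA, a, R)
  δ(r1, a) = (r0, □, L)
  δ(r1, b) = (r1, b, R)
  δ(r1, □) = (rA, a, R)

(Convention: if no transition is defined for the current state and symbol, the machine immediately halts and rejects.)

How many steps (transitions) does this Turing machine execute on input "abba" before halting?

Execution trace:
Initial: [r0]abba
Step 1: δ(r0, a) = (r1, a, L) → [r1]□abba
Step 2: δ(r1, □) = (rA, a, R) → a[rA]abba

The machine reaches the accept state rA and halts.

The machine executed 2 steps before halting.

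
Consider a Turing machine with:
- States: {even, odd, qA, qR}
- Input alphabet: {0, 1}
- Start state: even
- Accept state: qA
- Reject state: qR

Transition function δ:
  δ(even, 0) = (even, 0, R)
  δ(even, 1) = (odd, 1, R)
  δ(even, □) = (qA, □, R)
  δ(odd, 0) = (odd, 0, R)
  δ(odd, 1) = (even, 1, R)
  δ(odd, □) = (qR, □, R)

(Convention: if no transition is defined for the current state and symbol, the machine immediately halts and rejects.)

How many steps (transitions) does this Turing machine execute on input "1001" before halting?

Execution trace:
Initial: [even]1001
Step 1: δ(even, 1) = (odd, 1, R) → 1[odd]001
Step 2: δ(odd, 0) = (odd, 0, R) → 10[odd]01
Step 3: δ(odd, 0) = (odd, 0, R) → 100[odd]1
Step 4: δ(odd, 1) = (even, 1, R) → 1001[even]□
Step 5: δ(even, □) = (qA, □, R) → 1001□[qA]□

The machine reaches the accept state qA and halts.

The machine executed 5 steps before halting.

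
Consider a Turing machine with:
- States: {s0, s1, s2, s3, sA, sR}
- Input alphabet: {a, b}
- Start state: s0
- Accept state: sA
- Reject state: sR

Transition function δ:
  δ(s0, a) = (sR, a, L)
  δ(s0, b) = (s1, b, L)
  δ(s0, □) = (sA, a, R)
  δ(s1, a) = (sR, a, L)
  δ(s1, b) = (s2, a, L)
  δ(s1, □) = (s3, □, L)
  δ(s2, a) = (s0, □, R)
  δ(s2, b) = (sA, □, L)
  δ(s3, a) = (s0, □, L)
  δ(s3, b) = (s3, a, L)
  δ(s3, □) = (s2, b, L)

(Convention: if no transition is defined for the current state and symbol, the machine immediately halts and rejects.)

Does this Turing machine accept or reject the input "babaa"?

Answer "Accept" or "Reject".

Execution trace:
Initial: [s0]babaa
Step 1: δ(s0, b) = (s1, b, L) → [s1]□babaa
Step 2: δ(s1, □) = (s3, □, L) → [s3]□□babaa
Step 3: δ(s3, □) = (s2, b, L) → [s2]□b□babaa

No transition is defined for δ(s2, □). By convention the machine halts and rejects.

Answer: Reject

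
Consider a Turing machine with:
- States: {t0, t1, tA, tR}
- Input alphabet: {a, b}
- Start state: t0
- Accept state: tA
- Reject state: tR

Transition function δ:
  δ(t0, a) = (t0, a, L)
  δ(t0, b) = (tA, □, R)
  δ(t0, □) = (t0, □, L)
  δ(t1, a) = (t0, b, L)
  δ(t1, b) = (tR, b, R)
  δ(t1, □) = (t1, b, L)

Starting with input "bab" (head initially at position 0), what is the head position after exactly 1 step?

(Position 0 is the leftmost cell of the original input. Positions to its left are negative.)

Execution trace (head position shown):
Step 0: [t0]bab  (head at position 0)
Step 1: move right → □[tA]ab  (head at position 1)

After 1 step, the head is at position 1.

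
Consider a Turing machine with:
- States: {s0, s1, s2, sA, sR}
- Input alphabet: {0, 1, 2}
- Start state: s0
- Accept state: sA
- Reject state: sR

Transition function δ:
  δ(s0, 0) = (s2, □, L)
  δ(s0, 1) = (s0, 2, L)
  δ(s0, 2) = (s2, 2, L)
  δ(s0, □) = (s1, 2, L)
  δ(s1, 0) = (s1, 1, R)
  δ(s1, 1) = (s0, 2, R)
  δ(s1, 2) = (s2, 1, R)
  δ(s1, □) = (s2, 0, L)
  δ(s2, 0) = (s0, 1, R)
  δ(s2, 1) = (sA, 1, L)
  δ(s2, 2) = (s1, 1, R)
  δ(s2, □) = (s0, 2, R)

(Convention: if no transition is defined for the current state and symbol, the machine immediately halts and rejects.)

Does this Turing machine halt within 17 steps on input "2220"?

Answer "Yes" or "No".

Execution trace:
Initial: [s0]2220
Step 1: δ(s0, 2) = (s2, 2, L) → [s2]□2220
Step 2: δ(s2, □) = (s0, 2, R) → 2[s0]2220
Step 3: δ(s0, 2) = (s2, 2, L) → [s2]22220
Step 4: δ(s2, 2) = (s1, 1, R) → 1[s1]2220
Step 5: δ(s1, 2) = (s2, 1, R) → 11[s2]220
Step 6: δ(s2, 2) = (s1, 1, R) → 111[s1]20
Step 7: δ(s1, 2) = (s2, 1, R) → 1111[s2]0
Step 8: δ(s2, 0) = (s0, 1, R) → 11111[s0]□
Step 9: δ(s0, □) = (s1, 2, L) → 1111[s1]12
Step 10: δ(s1, 1) = (s0, 2, R) → 11112[s0]2
Step 11: δ(s0, 2) = (s2, 2, L) → 1111[s2]22
Step 12: δ(s2, 2) = (s1, 1, R) → 11111[s1]2
Step 13: δ(s1, 2) = (s2, 1, R) → 111111[s2]□
Step 14: δ(s2, □) = (s0, 2, R) → 1111112[s0]□
Step 15: δ(s0, □) = (s1, 2, L) → 111111[s1]22
Step 16: δ(s1, 2) = (s2, 1, R) → 1111111[s2]2
Step 17: δ(s2, 2) = (s1, 1, R) → 11111111[s1]□

The machine has not reached a halting state after 17 steps.
The machine did not halt within the 17-step bound.

Answer: No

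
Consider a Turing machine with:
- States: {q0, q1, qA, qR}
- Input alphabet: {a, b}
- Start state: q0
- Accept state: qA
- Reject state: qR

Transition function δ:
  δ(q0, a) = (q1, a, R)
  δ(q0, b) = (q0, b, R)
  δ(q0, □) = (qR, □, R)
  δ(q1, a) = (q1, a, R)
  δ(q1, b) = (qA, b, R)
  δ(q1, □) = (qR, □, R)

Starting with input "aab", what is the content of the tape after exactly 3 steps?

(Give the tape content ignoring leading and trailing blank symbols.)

Execution trace:
Initial: [q0]aab
Step 1: δ(q0, a) = (q1, a, R) → a[q1]ab
Step 2: δ(q1, a) = (q1, a, R) → aa[q1]b
Step 3: δ(q1, b) = (qA, b, R) → aab[qA]□

The machine reaches the accept state qA and halts.

After 3 steps, the tape (ignoring leading/trailing blanks) is: aab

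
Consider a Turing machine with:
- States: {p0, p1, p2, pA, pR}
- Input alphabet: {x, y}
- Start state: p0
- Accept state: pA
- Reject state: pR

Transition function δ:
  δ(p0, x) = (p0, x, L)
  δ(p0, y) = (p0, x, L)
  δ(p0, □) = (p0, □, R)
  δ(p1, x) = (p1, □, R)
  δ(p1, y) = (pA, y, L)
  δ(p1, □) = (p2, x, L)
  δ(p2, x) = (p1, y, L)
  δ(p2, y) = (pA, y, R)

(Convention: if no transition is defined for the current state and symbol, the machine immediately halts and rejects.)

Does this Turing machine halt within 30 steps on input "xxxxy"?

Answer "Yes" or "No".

Execution trace:
Initial: [p0]xxxxy
Step 1: δ(p0, x) = (p0, x, L) → [p0]□xxxxy
Step 2: δ(p0, □) = (p0, □, R) → □[p0]xxxxy
Step 3: δ(p0, x) = (p0, x, L) → [p0]□xxxxy
Step 4: δ(p0, □) = (p0, □, R) → □[p0]xxxxy
Step 5: δ(p0, x) = (p0, x, L) → [p0]□xxxxy
Step 6: δ(p0, □) = (p0, □, R) → □[p0]xxxxy
Step 7: δ(p0, x) = (p0, x, L) → [p0]□xxxxy
Step 8: δ(p0, □) = (p0, □, R) → □[p0]xxxxy
Step 9: δ(p0, x) = (p0, x, L) → [p0]□xxxxy
Step 10: δ(p0, □) = (p0, □, R) → □[p0]xxxxy
Step 11: δ(p0, x) = (p0, x, L) → [p0]□xxxxy
Step 12: δ(p0, □) = (p0, □, R) → □[p0]xxxxy
Step 13: δ(p0, x) = (p0, x, L) → [p0]□xxxxy
Step 14: δ(p0, □) = (p0, □, R) → □[p0]xxxxy
Step 15: δ(p0, x) = (p0, x, L) → [p0]□xxxxy
Step 16: δ(p0, □) = (p0, □, R) → □[p0]xxxxy
Step 17: δ(p0, x) = (p0, x, L) → [p0]□xxxxy
Step 18: δ(p0, □) = (p0, □, R) → □[p0]xxxxy
Step 19: δ(p0, x) = (p0, x, L) → [p0]□xxxxy
Step 20: δ(p0, □) = (p0, □, R) → □[p0]xxxxy
Step 21: δ(p0, x) = (p0, x, L) → [p0]□xxxxy
Step 22: δ(p0, □) = (p0, □, R) → □[p0]xxxxy
Step 23: δ(p0, x) = (p0, x, L) → [p0]□xxxxy
Step 24: δ(p0, □) = (p0, □, R) → □[p0]xxxxy
Step 25: δ(p0, x) = (p0, x, L) → [p0]□xxxxy
Step 26: δ(p0, □) = (p0, □, R) → □[p0]xxxxy
Step 27: δ(p0, x) = (p0, x, L) → [p0]□xxxxy
Step 28: δ(p0, □) = (p0, □, R) → □[p0]xxxxy
Step 29: δ(p0, x) = (p0, x, L) → [p0]□xxxxy
Step 30: δ(p0, □) = (p0, □, R) → □[p0]xxxxy

The machine has not reached a halting state after 30 steps.
The machine did not halt within the 30-step bound.

Answer: No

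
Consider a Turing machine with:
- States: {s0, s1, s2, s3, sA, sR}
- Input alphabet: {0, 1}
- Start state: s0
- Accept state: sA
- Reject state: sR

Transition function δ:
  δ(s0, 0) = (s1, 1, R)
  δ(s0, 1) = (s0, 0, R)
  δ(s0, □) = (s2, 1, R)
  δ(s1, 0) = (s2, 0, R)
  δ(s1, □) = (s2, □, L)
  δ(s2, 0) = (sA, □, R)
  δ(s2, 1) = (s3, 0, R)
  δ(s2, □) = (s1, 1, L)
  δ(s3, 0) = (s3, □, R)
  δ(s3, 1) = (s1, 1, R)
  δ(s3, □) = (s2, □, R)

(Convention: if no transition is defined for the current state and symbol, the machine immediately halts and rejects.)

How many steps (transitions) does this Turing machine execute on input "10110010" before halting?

Execution trace:
Initial: [s0]10110010
Step 1: δ(s0, 1) = (s0, 0, R) → 0[s0]0110010
Step 2: δ(s0, 0) = (s1, 1, R) → 01[s1]110010

No transition is defined for δ(s1, 1). By convention the machine halts and rejects.

The machine executed 2 steps before halting.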